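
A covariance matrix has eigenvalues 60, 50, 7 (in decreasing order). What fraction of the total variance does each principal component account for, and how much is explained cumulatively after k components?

Step 1 — total variance = trace(Sigma) = Σ λ_i = 60 + 50 + 7 = 117.

Step 2 — fraction explained by component i = λ_i / Σ λ:
  PC1: 60/117 = 0.5128
  PC2: 50/117 = 0.4274
  PC3: 7/117 = 0.0598

Step 3 — cumulative fraction after k components = (λ_1 + ... + λ_k) / Σ λ:
  k = 1: 60/117 = 0.5128
  k = 2: (60 + 50)/117 = 110/117 = 0.9402
  k = 3: (60 + 50 + 7)/117 = 117/117 = 1

Summary (fraction, with percent):

explained: PC1 0.5128 (51.28%), PC2 0.4274 (42.74%), PC3 0.0598 (5.98%);  cumulative: 0.5128, 0.9402, 1


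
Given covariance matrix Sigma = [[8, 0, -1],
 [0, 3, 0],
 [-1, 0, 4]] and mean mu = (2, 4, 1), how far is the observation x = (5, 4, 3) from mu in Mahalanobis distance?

Step 1 — centre the observation: (x - mu) = (3, 0, 2).

Step 2 — invert Sigma (cofactor / det for 3×3, or solve directly):
  Sigma^{-1} = [[0.129, 0, 0.0323],
 [0, 0.3333, 0],
 [0.0323, 0, 0.2581]].

Step 3 — form the quadratic (x - mu)^T · Sigma^{-1} · (x - mu):
  Sigma^{-1} · (x - mu) = (0.4516, 0, 0.6129).
  (x - mu)^T · [Sigma^{-1} · (x - mu)] = (3)·(0.4516) + (0)·(0) + (2)·(0.6129) = 2.5806.

Step 4 — take square root: d = √(2.5806) ≈ 1.6064.

d(x, mu) = √(2.5806) ≈ 1.6064


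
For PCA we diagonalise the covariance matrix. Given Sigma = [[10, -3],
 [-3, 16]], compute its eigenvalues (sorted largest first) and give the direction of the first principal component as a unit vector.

Step 1 — characteristic polynomial of 2×2 Sigma:
  det(Sigma - λI) = λ² - trace · λ + det = 0.
  trace = 10 + 16 = 26, det = 10·16 - (-3)² = 151.
Step 2 — discriminant:
  Δ = trace² - 4·det = 676 - 604 = 72.
Step 3 — eigenvalues:
  λ = (trace ± √Δ)/2 = (26 ± 8.4853)/2,
  λ_1 = 17.2426,  λ_2 = 8.7574.

Step 4 — unit eigenvector for λ_1: solve (Sigma - λ_1 I)v = 0. First row:
  (10 - 17.2426)·v_x + (-3)·v_y = 0, i.e. (-7.2426)·v_x + (-3)·v_y = 0,
  so v ∝ (b, λ_1 - a) = (-3, 7.2426); multiply by -1 so the first entry is positive: u = (3, -7.2426).
  ||u|| = √((3)² + (-7.2426)²) = √(61.4558) ≈ 7.8394,
  v_1 = u/||u|| ≈ (0.3827, -0.9239) (||v_1|| = 1).

λ_1 = 17.2426,  λ_2 = 8.7574;  v_1 ≈ (0.3827, -0.9239)


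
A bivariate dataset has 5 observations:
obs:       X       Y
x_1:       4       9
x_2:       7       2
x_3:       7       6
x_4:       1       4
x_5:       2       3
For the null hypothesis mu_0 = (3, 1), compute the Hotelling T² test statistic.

Step 1 — sample mean vector:
  mean(X) = (4 + 7 + 7 + 1 + 2) / 5 = 21/5 = 4.2
  mean(Y) = (9 + 2 + 6 + 4 + 3) / 5 = 24/5 = 4.8
  x̄ = (4.2, 4.8),  deviation x̄ - mu_0 = (4.2, 4.8) - (3, 1) = (1.2, 3.8).

Step 2 — sample covariance matrix, S[i,j] = (1/(n-1)) · Σ_k (x_{k,i} - mean_i) · (x_{k,j} - mean_j), divisor n-1 = 4:
  S[X,X] = ((-0.2)·(-0.2) + (2.8)·(2.8) + (2.8)·(2.8) + (-3.2)·(-3.2) + (-2.2)·(-2.2)) / 4 = 30.8/4 = 7.7
  S[X,Y] = ((-0.2)·(4.2) + (2.8)·(-2.8) + (2.8)·(1.2) + (-3.2)·(-0.8) + (-2.2)·(-1.8)) / 4 = 1.2/4 = 0.3
  S[Y,Y] = ((4.2)·(4.2) + (-2.8)·(-2.8) + (1.2)·(1.2) + (-0.8)·(-0.8) + (-1.8)·(-1.8)) / 4 = 30.8/4 = 7.7
  S = [[7.7, 0.3],
 [0.3, 7.7]].

Step 3 — invert S. det(S) = 7.7·7.7 - (0.3)² = 59.2.
  S^{-1} = (1/det) · [[d, -b], [-b, a]] = [[0.1301, -0.0051],
 [-0.0051, 0.1301]].

Step 4 — quadratic form (x̄ - mu_0)^T · S^{-1} · (x̄ - mu_0):
  S^{-1} · (x̄ - mu_0) = (0.1368, 0.4882),
  (x̄ - mu_0)^T · [...] = (1.2)·(0.1368) + (3.8)·(0.4882) = 2.0193.

Step 5 — scale by n: T² = 5 · 2.0193 = 10.0963.

T² ≈ 10.0963


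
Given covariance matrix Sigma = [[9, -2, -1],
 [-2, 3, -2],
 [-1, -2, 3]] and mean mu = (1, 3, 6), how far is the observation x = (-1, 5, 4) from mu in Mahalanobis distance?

Step 1 — centre the observation: (x - mu) = (-2, 2, -2).

Step 2 — invert Sigma (cofactor / det for 3×3, or solve directly):
  Sigma^{-1} = [[0.2273, 0.3636, 0.3182],
 [0.3636, 1.1818, 0.9091],
 [0.3182, 0.9091, 1.0455]].

Step 3 — form the quadratic (x - mu)^T · Sigma^{-1} · (x - mu):
  Sigma^{-1} · (x - mu) = (-0.3636, -0.1818, -0.9091).
  (x - mu)^T · [Sigma^{-1} · (x - mu)] = (-2)·(-0.3636) + (2)·(-0.1818) + (-2)·(-0.9091) = 2.1818.

Step 4 — take square root: d = √(2.1818) ≈ 1.4771.

d(x, mu) = √(2.1818) ≈ 1.4771


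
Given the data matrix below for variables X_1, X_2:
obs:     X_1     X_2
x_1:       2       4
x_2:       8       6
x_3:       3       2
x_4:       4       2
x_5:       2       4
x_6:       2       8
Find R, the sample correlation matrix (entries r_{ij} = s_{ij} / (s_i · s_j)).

Step 1 — column means:
  mean(X_1) = (2 + 8 + 3 + 4 + 2 + 2) / 6 = 21/6 = 3.5
  mean(X_2) = (4 + 6 + 2 + 2 + 4 + 8) / 6 = 26/6 = 4.3333

Step 2 — sample variances and covariances s[i,j] = (1/(n-1)) · Σ_k (x_{k,i} - mean_i) · (x_{k,j} - mean_j), with n-1 = 5:
  s[X_1,X_1] = ((-1.5)·(-1.5) + (4.5)·(4.5) + (-0.5)·(-0.5) + (0.5)·(0.5) + (-1.5)·(-1.5) + (-1.5)·(-1.5)) / 5 = 27.5/5 = 5.5
  s[X_1,X_2] = ((-1.5)·(-0.3333) + (4.5)·(1.6667) + (-0.5)·(-2.3333) + (0.5)·(-2.3333) + (-1.5)·(-0.3333) + (-1.5)·(3.6667)) / 5 = 3/5 = 0.6
  s[X_2,X_2] = ((-0.3333)·(-0.3333) + (1.6667)·(1.6667) + (-2.3333)·(-2.3333) + (-2.3333)·(-2.3333) + (-0.3333)·(-0.3333) + (3.6667)·(3.6667)) / 5 = 27.3333/5 = 5.4667
  Sample standard deviations s_i = √(s[i,i]):
  s(X_1) = √(5.5) = 2.3452
  s(X_2) = √(5.4667) = 2.3381

Step 3 — r_{ij} = s_{ij} / (s_i · s_j):
  r[X_1,X_1] = 1 (diagonal).
  r[X_1,X_2] = 0.6 / (2.3452 · 2.3381) = 0.6 / 5.4833 = 0.1094
  r[X_2,X_2] = 1 (diagonal).

R is symmetric with unit diagonal. Assembling:

R = [[1, 0.1094],
 [0.1094, 1]]


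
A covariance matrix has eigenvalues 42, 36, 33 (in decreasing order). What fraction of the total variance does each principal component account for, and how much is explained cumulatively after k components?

Step 1 — total variance = trace(Sigma) = Σ λ_i = 42 + 36 + 33 = 111.

Step 2 — fraction explained by component i = λ_i / Σ λ:
  PC1: 42/111 = 0.3784
  PC2: 36/111 = 0.3243
  PC3: 33/111 = 0.2973

Step 3 — cumulative fraction after k components = (λ_1 + ... + λ_k) / Σ λ:
  k = 1: 42/111 = 0.3784
  k = 2: (42 + 36)/111 = 78/111 = 0.7027
  k = 3: (42 + 36 + 33)/111 = 111/111 = 1

Summary (fraction, with percent):

explained: PC1 0.3784 (37.84%), PC2 0.3243 (32.43%), PC3 0.2973 (29.73%);  cumulative: 0.3784, 0.7027, 1


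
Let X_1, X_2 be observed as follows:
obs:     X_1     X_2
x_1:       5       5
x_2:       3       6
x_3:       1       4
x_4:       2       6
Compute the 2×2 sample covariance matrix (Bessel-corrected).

Step 1 — column means:
  mean(X_1) = (5 + 3 + 1 + 2) / 4 = 11/4 = 2.75
  mean(X_2) = (5 + 6 + 4 + 6) / 4 = 21/4 = 5.25

Step 2 — sample covariance S[i,j] = (1/(n-1)) · Σ_k (x_{k,i} - mean_i) · (x_{k,j} - mean_j), with n-1 = 3.
  S[X_1,X_1] = ((2.25)·(2.25) + (0.25)·(0.25) + (-1.75)·(-1.75) + (-0.75)·(-0.75)) / 3 = 8.75/3 = 2.9167
  S[X_1,X_2] = ((2.25)·(-0.25) + (0.25)·(0.75) + (-1.75)·(-1.25) + (-0.75)·(0.75)) / 3 = 1.25/3 = 0.4167
  S[X_2,X_2] = ((-0.25)·(-0.25) + (0.75)·(0.75) + (-1.25)·(-1.25) + (0.75)·(0.75)) / 3 = 2.75/3 = 0.9167

S is symmetric (S[j,i] = S[i,j]). Assembling:

S = [[2.9167, 0.4167],
 [0.4167, 0.9167]]


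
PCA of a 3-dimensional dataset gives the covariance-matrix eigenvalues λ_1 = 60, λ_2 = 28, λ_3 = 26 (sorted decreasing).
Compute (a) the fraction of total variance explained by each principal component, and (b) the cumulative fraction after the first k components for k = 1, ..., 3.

Step 1 — total variance = trace(Sigma) = Σ λ_i = 60 + 28 + 26 = 114.

Step 2 — fraction explained by component i = λ_i / Σ λ:
  PC1: 60/114 = 0.5263
  PC2: 28/114 = 0.2456
  PC3: 26/114 = 0.2281

Step 3 — cumulative fraction after k components = (λ_1 + ... + λ_k) / Σ λ:
  k = 1: 60/114 = 0.5263
  k = 2: (60 + 28)/114 = 88/114 = 0.7719
  k = 3: (60 + 28 + 26)/114 = 114/114 = 1

Summary (fraction, with percent):

explained: PC1 0.5263 (52.63%), PC2 0.2456 (24.56%), PC3 0.2281 (22.81%);  cumulative: 0.5263, 0.7719, 1


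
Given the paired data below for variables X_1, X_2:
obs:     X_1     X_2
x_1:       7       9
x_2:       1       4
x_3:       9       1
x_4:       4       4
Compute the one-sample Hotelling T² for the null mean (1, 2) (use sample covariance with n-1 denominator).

Step 1 — sample mean vector:
  mean(X_1) = (7 + 1 + 9 + 4) / 4 = 21/4 = 5.25
  mean(X_2) = (9 + 4 + 1 + 4) / 4 = 18/4 = 4.5
  x̄ = (5.25, 4.5),  deviation x̄ - mu_0 = (5.25, 4.5) - (1, 2) = (4.25, 2.5).

Step 2 — sample covariance matrix, S[i,j] = (1/(n-1)) · Σ_k (x_{k,i} - mean_i) · (x_{k,j} - mean_j), divisor n-1 = 3:
  S[X_1,X_1] = ((1.75)·(1.75) + (-4.25)·(-4.25) + (3.75)·(3.75) + (-1.25)·(-1.25)) / 3 = 36.75/3 = 12.25
  S[X_1,X_2] = ((1.75)·(4.5) + (-4.25)·(-0.5) + (3.75)·(-3.5) + (-1.25)·(-0.5)) / 3 = -2.5/3 = -0.8333
  S[X_2,X_2] = ((4.5)·(4.5) + (-0.5)·(-0.5) + (-3.5)·(-3.5) + (-0.5)·(-0.5)) / 3 = 33/3 = 11
  S = [[12.25, -0.8333],
 [-0.8333, 11]].

Step 3 — invert S. det(S) = 12.25·11 - (-0.8333)² = 134.0556.
  S^{-1} = (1/det) · [[d, -b], [-b, a]] = [[0.0821, 0.0062],
 [0.0062, 0.0914]].

Step 4 — quadratic form (x̄ - mu_0)^T · S^{-1} · (x̄ - mu_0):
  S^{-1} · (x̄ - mu_0) = (0.3643, 0.2549),
  (x̄ - mu_0)^T · [...] = (4.25)·(0.3643) + (2.5)·(0.2549) = 2.1854.

Step 5 — scale by n: T² = 4 · 2.1854 = 8.7414.

T² ≈ 8.7414


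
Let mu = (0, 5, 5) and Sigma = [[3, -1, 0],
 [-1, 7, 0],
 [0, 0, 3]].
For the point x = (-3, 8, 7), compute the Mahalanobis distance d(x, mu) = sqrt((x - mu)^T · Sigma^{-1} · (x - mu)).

Step 1 — centre the observation: (x - mu) = (-3, 3, 2).

Step 2 — invert Sigma (cofactor / det for 3×3, or solve directly):
  Sigma^{-1} = [[0.35, 0.05, 0],
 [0.05, 0.15, 0],
 [0, 0, 0.3333]].

Step 3 — form the quadratic (x - mu)^T · Sigma^{-1} · (x - mu):
  Sigma^{-1} · (x - mu) = (-0.9, 0.3, 0.6667).
  (x - mu)^T · [Sigma^{-1} · (x - mu)] = (-3)·(-0.9) + (3)·(0.3) + (2)·(0.6667) = 4.9333.

Step 4 — take square root: d = √(4.9333) ≈ 2.2211.

d(x, mu) = √(4.9333) ≈ 2.2211


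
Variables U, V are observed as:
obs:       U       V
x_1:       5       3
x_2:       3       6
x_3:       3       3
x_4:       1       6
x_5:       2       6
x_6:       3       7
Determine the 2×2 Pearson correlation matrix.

Step 1 — column means:
  mean(U) = (5 + 3 + 3 + 1 + 2 + 3) / 6 = 17/6 = 2.8333
  mean(V) = (3 + 6 + 3 + 6 + 6 + 7) / 6 = 31/6 = 5.1667

Step 2 — sample variances and covariances s[i,j] = (1/(n-1)) · Σ_k (x_{k,i} - mean_i) · (x_{k,j} - mean_j), with n-1 = 5:
  s[U,U] = ((2.1667)·(2.1667) + (0.1667)·(0.1667) + (0.1667)·(0.1667) + (-1.8333)·(-1.8333) + (-0.8333)·(-0.8333) + (0.1667)·(0.1667)) / 5 = 8.8333/5 = 1.7667
  s[U,V] = ((2.1667)·(-2.1667) + (0.1667)·(0.8333) + (0.1667)·(-2.1667) + (-1.8333)·(0.8333) + (-0.8333)·(0.8333) + (0.1667)·(1.8333)) / 5 = -6.8333/5 = -1.3667
  s[V,V] = ((-2.1667)·(-2.1667) + (0.8333)·(0.8333) + (-2.1667)·(-2.1667) + (0.8333)·(0.8333) + (0.8333)·(0.8333) + (1.8333)·(1.8333)) / 5 = 14.8333/5 = 2.9667
  Sample standard deviations s_i = √(s[i,i]):
  s(U) = √(1.7667) = 1.3292
  s(V) = √(2.9667) = 1.7224

Step 3 — r_{ij} = s_{ij} / (s_i · s_j):
  r[U,U] = 1 (diagonal).
  r[U,V] = -1.3667 / (1.3292 · 1.7224) = -1.3667 / 2.2893 = -0.597
  r[V,V] = 1 (diagonal).

R is symmetric with unit diagonal. Assembling:

R = [[1, -0.597],
 [-0.597, 1]]


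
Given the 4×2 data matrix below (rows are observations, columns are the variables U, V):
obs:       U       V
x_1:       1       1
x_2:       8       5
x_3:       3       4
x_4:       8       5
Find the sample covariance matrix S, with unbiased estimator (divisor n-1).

Step 1 — column means:
  mean(U) = (1 + 8 + 3 + 8) / 4 = 20/4 = 5
  mean(V) = (1 + 5 + 4 + 5) / 4 = 15/4 = 3.75

Step 2 — sample covariance S[i,j] = (1/(n-1)) · Σ_k (x_{k,i} - mean_i) · (x_{k,j} - mean_j), with n-1 = 3.
  S[U,U] = ((-4)·(-4) + (3)·(3) + (-2)·(-2) + (3)·(3)) / 3 = 38/3 = 12.6667
  S[U,V] = ((-4)·(-2.75) + (3)·(1.25) + (-2)·(0.25) + (3)·(1.25)) / 3 = 18/3 = 6
  S[V,V] = ((-2.75)·(-2.75) + (1.25)·(1.25) + (0.25)·(0.25) + (1.25)·(1.25)) / 3 = 10.75/3 = 3.5833

S is symmetric (S[j,i] = S[i,j]). Assembling:

S = [[12.6667, 6],
 [6, 3.5833]]


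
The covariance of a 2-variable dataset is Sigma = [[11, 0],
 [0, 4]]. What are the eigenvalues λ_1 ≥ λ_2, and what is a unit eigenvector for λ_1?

Step 1 — characteristic polynomial of 2×2 Sigma:
  det(Sigma - λI) = λ² - trace · λ + det = 0.
  trace = 11 + 4 = 15, det = 11·4 - (0)² = 44.
Step 2 — discriminant:
  Δ = trace² - 4·det = 225 - 176 = 49.
Step 3 — eigenvalues:
  λ = (trace ± √Δ)/2 = (15 ± 7)/2,
  λ_1 = 11,  λ_2 = 4.

Step 4 — unit eigenvector for λ_1: Sigma is diagonal, so its eigenvectors are the coordinate axes. λ_1 = 11 is the diagonal entry on the first coordinate axis, hence
  v_1 = (1, 0) (||v_1|| = 1).

λ_1 = 11,  λ_2 = 4;  v_1 ≈ (1, 0)


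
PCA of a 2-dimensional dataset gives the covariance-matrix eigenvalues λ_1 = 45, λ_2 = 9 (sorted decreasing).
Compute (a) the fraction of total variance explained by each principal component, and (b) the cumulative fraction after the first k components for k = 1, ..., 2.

Step 1 — total variance = trace(Sigma) = Σ λ_i = 45 + 9 = 54.

Step 2 — fraction explained by component i = λ_i / Σ λ:
  PC1: 45/54 = 0.8333
  PC2: 9/54 = 0.1667

Step 3 — cumulative fraction after k components = (λ_1 + ... + λ_k) / Σ λ:
  k = 1: 45/54 = 0.8333
  k = 2: (45 + 9)/54 = 54/54 = 1

Summary (fraction, with percent):

explained: PC1 0.8333 (83.33%), PC2 0.1667 (16.67%);  cumulative: 0.8333, 1


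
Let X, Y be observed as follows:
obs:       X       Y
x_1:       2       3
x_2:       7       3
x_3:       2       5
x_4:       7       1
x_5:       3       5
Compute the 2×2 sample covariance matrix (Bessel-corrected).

Step 1 — column means:
  mean(X) = (2 + 7 + 2 + 7 + 3) / 5 = 21/5 = 4.2
  mean(Y) = (3 + 3 + 5 + 1 + 5) / 5 = 17/5 = 3.4

Step 2 — sample covariance S[i,j] = (1/(n-1)) · Σ_k (x_{k,i} - mean_i) · (x_{k,j} - mean_j), with n-1 = 4.
  S[X,X] = ((-2.2)·(-2.2) + (2.8)·(2.8) + (-2.2)·(-2.2) + (2.8)·(2.8) + (-1.2)·(-1.2)) / 4 = 26.8/4 = 6.7
  S[X,Y] = ((-2.2)·(-0.4) + (2.8)·(-0.4) + (-2.2)·(1.6) + (2.8)·(-2.4) + (-1.2)·(1.6)) / 4 = -12.4/4 = -3.1
  S[Y,Y] = ((-0.4)·(-0.4) + (-0.4)·(-0.4) + (1.6)·(1.6) + (-2.4)·(-2.4) + (1.6)·(1.6)) / 4 = 11.2/4 = 2.8

S is symmetric (S[j,i] = S[i,j]). Assembling:

S = [[6.7, -3.1],
 [-3.1, 2.8]]


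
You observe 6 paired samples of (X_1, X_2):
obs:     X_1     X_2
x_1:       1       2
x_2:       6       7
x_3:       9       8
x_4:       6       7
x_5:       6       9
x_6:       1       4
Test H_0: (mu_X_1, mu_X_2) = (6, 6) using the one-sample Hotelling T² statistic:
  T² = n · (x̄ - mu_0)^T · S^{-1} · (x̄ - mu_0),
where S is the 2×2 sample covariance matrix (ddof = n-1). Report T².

Step 1 — sample mean vector:
  mean(X_1) = (1 + 6 + 9 + 6 + 6 + 1) / 6 = 29/6 = 4.8333
  mean(X_2) = (2 + 7 + 8 + 7 + 9 + 4) / 6 = 37/6 = 6.1667
  x̄ = (4.8333, 6.1667),  deviation x̄ - mu_0 = (4.8333, 6.1667) - (6, 6) = (-1.1667, 0.1667).

Step 2 — sample covariance matrix, S[i,j] = (1/(n-1)) · Σ_k (x_{k,i} - mean_i) · (x_{k,j} - mean_j), divisor n-1 = 5:
  S[X_1,X_1] = ((-3.8333)·(-3.8333) + (1.1667)·(1.1667) + (4.1667)·(4.1667) + (1.1667)·(1.1667) + (1.1667)·(1.1667) + (-3.8333)·(-3.8333)) / 5 = 50.8333/5 = 10.1667
  S[X_1,X_2] = ((-3.8333)·(-4.1667) + (1.1667)·(0.8333) + (4.1667)·(1.8333) + (1.1667)·(0.8333) + (1.1667)·(2.8333) + (-3.8333)·(-2.1667)) / 5 = 37.1667/5 = 7.4333
  S[X_2,X_2] = ((-4.1667)·(-4.1667) + (0.8333)·(0.8333) + (1.8333)·(1.8333) + (0.8333)·(0.8333) + (2.8333)·(2.8333) + (-2.1667)·(-2.1667)) / 5 = 34.8333/5 = 6.9667
  S = [[10.1667, 7.4333],
 [7.4333, 6.9667]].

Step 3 — invert S. det(S) = 10.1667·6.9667 - (7.4333)² = 15.5733.
  S^{-1} = (1/det) · [[d, -b], [-b, a]] = [[0.4473, -0.4773],
 [-0.4773, 0.6528]].

Step 4 — quadratic form (x̄ - mu_0)^T · S^{-1} · (x̄ - mu_0):
  S^{-1} · (x̄ - mu_0) = (-0.6015, 0.6657),
  (x̄ - mu_0)^T · [...] = (-1.1667)·(-0.6015) + (0.1667)·(0.6657) = 0.8126.

Step 5 — scale by n: T² = 6 · 0.8126 = 4.8759.

T² ≈ 4.8759


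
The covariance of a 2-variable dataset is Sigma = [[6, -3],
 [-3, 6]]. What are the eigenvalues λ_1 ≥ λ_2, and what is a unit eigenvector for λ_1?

Step 1 — characteristic polynomial of 2×2 Sigma:
  det(Sigma - λI) = λ² - trace · λ + det = 0.
  trace = 6 + 6 = 12, det = 6·6 - (-3)² = 27.
Step 2 — discriminant:
  Δ = trace² - 4·det = 144 - 108 = 36.
Step 3 — eigenvalues:
  λ = (trace ± √Δ)/2 = (12 ± 6)/2,
  λ_1 = 9,  λ_2 = 3.

Step 4 — unit eigenvector for λ_1: solve (Sigma - λ_1 I)v = 0. First row:
  (6 - 9)·v_x + (-3)·v_y = 0, i.e. (-3)·v_x + (-3)·v_y = 0,
  so v ∝ (b, λ_1 - a) = (-3, 3); multiply by -1 so the first entry is positive: u = (3, -3).
  ||u|| = √((3)² + (-3)²) = √(18) ≈ 4.2426,
  v_1 = u/||u|| ≈ (0.7071, -0.7071) (||v_1|| = 1).

λ_1 = 9,  λ_2 = 3;  v_1 ≈ (0.7071, -0.7071)


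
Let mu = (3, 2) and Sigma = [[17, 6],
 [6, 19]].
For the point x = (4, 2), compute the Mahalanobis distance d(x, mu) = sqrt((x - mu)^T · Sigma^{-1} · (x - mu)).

Step 1 — centre the observation: (x - mu) = (1, 0).

Step 2 — invert Sigma. det(Sigma) = 17·19 - (6)² = 287.
  Sigma^{-1} = (1/det) · [[d, -b], [-b, a]] = [[0.0662, -0.0209],
 [-0.0209, 0.0592]].

Step 3 — form the quadratic (x - mu)^T · Sigma^{-1} · (x - mu):
  Sigma^{-1} · (x - mu) = (0.0662, -0.0209).
  (x - mu)^T · [Sigma^{-1} · (x - mu)] = (1)·(0.0662) + (0)·(-0.0209) = 0.0662.

Step 4 — take square root: d = √(0.0662) ≈ 0.2573.

d(x, mu) = √(0.0662) ≈ 0.2573


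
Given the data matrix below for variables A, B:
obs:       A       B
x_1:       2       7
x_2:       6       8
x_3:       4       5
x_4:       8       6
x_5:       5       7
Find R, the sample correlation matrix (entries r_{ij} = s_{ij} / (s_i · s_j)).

Step 1 — column means:
  mean(A) = (2 + 6 + 4 + 8 + 5) / 5 = 25/5 = 5
  mean(B) = (7 + 8 + 5 + 6 + 7) / 5 = 33/5 = 6.6

Step 2 — sample variances and covariances s[i,j] = (1/(n-1)) · Σ_k (x_{k,i} - mean_i) · (x_{k,j} - mean_j), with n-1 = 4:
  s[A,A] = ((-3)·(-3) + (1)·(1) + (-1)·(-1) + (3)·(3) + (0)·(0)) / 4 = 20/4 = 5
  s[A,B] = ((-3)·(0.4) + (1)·(1.4) + (-1)·(-1.6) + (3)·(-0.6) + (0)·(0.4)) / 4 = 0/4 = 0
  s[B,B] = ((0.4)·(0.4) + (1.4)·(1.4) + (-1.6)·(-1.6) + (-0.6)·(-0.6) + (0.4)·(0.4)) / 4 = 5.2/4 = 1.3
  Sample standard deviations s_i = √(s[i,i]):
  s(A) = √(5) = 2.2361
  s(B) = √(1.3) = 1.1402

Step 3 — r_{ij} = s_{ij} / (s_i · s_j):
  r[A,A] = 1 (diagonal).
  r[A,B] = 0 / (2.2361 · 1.1402) = 0 / 2.5495 = 0
  r[B,B] = 1 (diagonal).

R is symmetric with unit diagonal. Assembling:

R = [[1, 0],
 [0, 1]]


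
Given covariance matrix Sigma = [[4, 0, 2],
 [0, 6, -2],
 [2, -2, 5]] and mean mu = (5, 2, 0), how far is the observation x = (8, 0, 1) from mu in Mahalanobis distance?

Step 1 — centre the observation: (x - mu) = (3, -2, 1).

Step 2 — invert Sigma (cofactor / det for 3×3, or solve directly):
  Sigma^{-1} = [[0.325, -0.05, -0.15],
 [-0.05, 0.2, 0.1],
 [-0.15, 0.1, 0.3]].

Step 3 — form the quadratic (x - mu)^T · Sigma^{-1} · (x - mu):
  Sigma^{-1} · (x - mu) = (0.925, -0.45, -0.35).
  (x - mu)^T · [Sigma^{-1} · (x - mu)] = (3)·(0.925) + (-2)·(-0.45) + (1)·(-0.35) = 3.325.

Step 4 — take square root: d = √(3.325) ≈ 1.8235.

d(x, mu) = √(3.325) ≈ 1.8235


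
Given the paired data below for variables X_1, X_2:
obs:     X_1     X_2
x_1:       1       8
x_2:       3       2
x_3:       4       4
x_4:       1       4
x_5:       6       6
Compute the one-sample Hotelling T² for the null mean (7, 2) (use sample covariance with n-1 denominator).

Step 1 — sample mean vector:
  mean(X_1) = (1 + 3 + 4 + 1 + 6) / 5 = 15/5 = 3
  mean(X_2) = (8 + 2 + 4 + 4 + 6) / 5 = 24/5 = 4.8
  x̄ = (3, 4.8),  deviation x̄ - mu_0 = (3, 4.8) - (7, 2) = (-4, 2.8).

Step 2 — sample covariance matrix, S[i,j] = (1/(n-1)) · Σ_k (x_{k,i} - mean_i) · (x_{k,j} - mean_j), divisor n-1 = 4:
  S[X_1,X_1] = ((-2)·(-2) + (0)·(0) + (1)·(1) + (-2)·(-2) + (3)·(3)) / 4 = 18/4 = 4.5
  S[X_1,X_2] = ((-2)·(3.2) + (0)·(-2.8) + (1)·(-0.8) + (-2)·(-0.8) + (3)·(1.2)) / 4 = -2/4 = -0.5
  S[X_2,X_2] = ((3.2)·(3.2) + (-2.8)·(-2.8) + (-0.8)·(-0.8) + (-0.8)·(-0.8) + (1.2)·(1.2)) / 4 = 20.8/4 = 5.2
  S = [[4.5, -0.5],
 [-0.5, 5.2]].

Step 3 — invert S. det(S) = 4.5·5.2 - (-0.5)² = 23.15.
  S^{-1} = (1/det) · [[d, -b], [-b, a]] = [[0.2246, 0.0216],
 [0.0216, 0.1944]].

Step 4 — quadratic form (x̄ - mu_0)^T · S^{-1} · (x̄ - mu_0):
  S^{-1} · (x̄ - mu_0) = (-0.838, 0.4579),
  (x̄ - mu_0)^T · [...] = (-4)·(-0.838) + (2.8)·(0.4579) = 4.6341.

Step 5 — scale by n: T² = 5 · 4.6341 = 23.1706.

T² ≈ 23.1706


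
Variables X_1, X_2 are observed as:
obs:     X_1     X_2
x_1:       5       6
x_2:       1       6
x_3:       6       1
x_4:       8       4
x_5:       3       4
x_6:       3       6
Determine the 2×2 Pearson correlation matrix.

Step 1 — column means:
  mean(X_1) = (5 + 1 + 6 + 8 + 3 + 3) / 6 = 26/6 = 4.3333
  mean(X_2) = (6 + 6 + 1 + 4 + 4 + 6) / 6 = 27/6 = 4.5

Step 2 — sample variances and covariances s[i,j] = (1/(n-1)) · Σ_k (x_{k,i} - mean_i) · (x_{k,j} - mean_j), with n-1 = 5:
  s[X_1,X_1] = ((0.6667)·(0.6667) + (-3.3333)·(-3.3333) + (1.6667)·(1.6667) + (3.6667)·(3.6667) + (-1.3333)·(-1.3333) + (-1.3333)·(-1.3333)) / 5 = 31.3333/5 = 6.2667
  s[X_1,X_2] = ((0.6667)·(1.5) + (-3.3333)·(1.5) + (1.6667)·(-3.5) + (3.6667)·(-0.5) + (-1.3333)·(-0.5) + (-1.3333)·(1.5)) / 5 = -13/5 = -2.6
  s[X_2,X_2] = ((1.5)·(1.5) + (1.5)·(1.5) + (-3.5)·(-3.5) + (-0.5)·(-0.5) + (-0.5)·(-0.5) + (1.5)·(1.5)) / 5 = 19.5/5 = 3.9
  Sample standard deviations s_i = √(s[i,i]):
  s(X_1) = √(6.2667) = 2.5033
  s(X_2) = √(3.9) = 1.9748

Step 3 — r_{ij} = s_{ij} / (s_i · s_j):
  r[X_1,X_1] = 1 (diagonal).
  r[X_1,X_2] = -2.6 / (2.5033 · 1.9748) = -2.6 / 4.9437 = -0.5259
  r[X_2,X_2] = 1 (diagonal).

R is symmetric with unit diagonal. Assembling:

R = [[1, -0.5259],
 [-0.5259, 1]]


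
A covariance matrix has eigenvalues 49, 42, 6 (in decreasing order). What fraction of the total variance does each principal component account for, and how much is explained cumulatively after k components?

Step 1 — total variance = trace(Sigma) = Σ λ_i = 49 + 42 + 6 = 97.

Step 2 — fraction explained by component i = λ_i / Σ λ:
  PC1: 49/97 = 0.5052
  PC2: 42/97 = 0.433
  PC3: 6/97 = 0.0619

Step 3 — cumulative fraction after k components = (λ_1 + ... + λ_k) / Σ λ:
  k = 1: 49/97 = 0.5052
  k = 2: (49 + 42)/97 = 91/97 = 0.9381
  k = 3: (49 + 42 + 6)/97 = 97/97 = 1

Summary (fraction, with percent):

explained: PC1 0.5052 (50.52%), PC2 0.433 (43.3%), PC3 0.0619 (6.19%);  cumulative: 0.5052, 0.9381, 1


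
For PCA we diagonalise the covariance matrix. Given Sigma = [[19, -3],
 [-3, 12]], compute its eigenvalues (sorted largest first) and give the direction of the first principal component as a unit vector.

Step 1 — characteristic polynomial of 2×2 Sigma:
  det(Sigma - λI) = λ² - trace · λ + det = 0.
  trace = 19 + 12 = 31, det = 19·12 - (-3)² = 219.
Step 2 — discriminant:
  Δ = trace² - 4·det = 961 - 876 = 85.
Step 3 — eigenvalues:
  λ = (trace ± √Δ)/2 = (31 ± 9.2195)/2,
  λ_1 = 20.1098,  λ_2 = 10.8902.

Step 4 — unit eigenvector for λ_1: solve (Sigma - λ_1 I)v = 0. First row:
  (19 - 20.1098)·v_x + (-3)·v_y = 0, i.e. (-1.1098)·v_x + (-3)·v_y = 0,
  so v ∝ (b, λ_1 - a) = (-3, 1.1098); multiply by -1 so the first entry is positive: u = (3, -1.1098).
  ||u|| = √((3)² + (-1.1098)²) = √(10.2316) ≈ 3.1987,
  v_1 = u/||u|| ≈ (0.9379, -0.3469) (||v_1|| = 1).

λ_1 = 20.1098,  λ_2 = 10.8902;  v_1 ≈ (0.9379, -0.3469)


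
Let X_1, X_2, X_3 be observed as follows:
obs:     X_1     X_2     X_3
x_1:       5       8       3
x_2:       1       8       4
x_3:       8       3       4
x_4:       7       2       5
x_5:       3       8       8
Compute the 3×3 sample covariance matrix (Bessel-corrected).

Step 1 — column means:
  mean(X_1) = (5 + 1 + 8 + 7 + 3) / 5 = 24/5 = 4.8
  mean(X_2) = (8 + 8 + 3 + 2 + 8) / 5 = 29/5 = 5.8
  mean(X_3) = (3 + 4 + 4 + 5 + 8) / 5 = 24/5 = 4.8

Step 2 — sample covariance S[i,j] = (1/(n-1)) · Σ_k (x_{k,i} - mean_i) · (x_{k,j} - mean_j), with n-1 = 4.
  S[X_1,X_1] = ((0.2)·(0.2) + (-3.8)·(-3.8) + (3.2)·(3.2) + (2.2)·(2.2) + (-1.8)·(-1.8)) / 4 = 32.8/4 = 8.2
  S[X_1,X_2] = ((0.2)·(2.2) + (-3.8)·(2.2) + (3.2)·(-2.8) + (2.2)·(-3.8) + (-1.8)·(2.2)) / 4 = -29.2/4 = -7.3
  S[X_1,X_3] = ((0.2)·(-1.8) + (-3.8)·(-0.8) + (3.2)·(-0.8) + (2.2)·(0.2) + (-1.8)·(3.2)) / 4 = -5.2/4 = -1.3
  S[X_2,X_2] = ((2.2)·(2.2) + (2.2)·(2.2) + (-2.8)·(-2.8) + (-3.8)·(-3.8) + (2.2)·(2.2)) / 4 = 36.8/4 = 9.2
  S[X_2,X_3] = ((2.2)·(-1.8) + (2.2)·(-0.8) + (-2.8)·(-0.8) + (-3.8)·(0.2) + (2.2)·(3.2)) / 4 = 2.8/4 = 0.7
  S[X_3,X_3] = ((-1.8)·(-1.8) + (-0.8)·(-0.8) + (-0.8)·(-0.8) + (0.2)·(0.2) + (3.2)·(3.2)) / 4 = 14.8/4 = 3.7

S is symmetric (S[j,i] = S[i,j]). Assembling:

S = [[8.2, -7.3, -1.3],
 [-7.3, 9.2, 0.7],
 [-1.3, 0.7, 3.7]]


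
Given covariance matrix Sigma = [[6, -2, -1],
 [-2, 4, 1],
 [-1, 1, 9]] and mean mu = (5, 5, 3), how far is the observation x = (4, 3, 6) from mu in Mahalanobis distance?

Step 1 — centre the observation: (x - mu) = (-1, -2, 3).

Step 2 — invert Sigma (cofactor / det for 3×3, or solve directly):
  Sigma^{-1} = [[0.2011, 0.0977, 0.0115],
 [0.0977, 0.3046, -0.023],
 [0.0115, -0.023, 0.1149]].

Step 3 — form the quadratic (x - mu)^T · Sigma^{-1} · (x - mu):
  Sigma^{-1} · (x - mu) = (-0.3621, -0.7759, 0.3793).
  (x - mu)^T · [Sigma^{-1} · (x - mu)] = (-1)·(-0.3621) + (-2)·(-0.7759) + (3)·(0.3793) = 3.0517.

Step 4 — take square root: d = √(3.0517) ≈ 1.7469.

d(x, mu) = √(3.0517) ≈ 1.7469


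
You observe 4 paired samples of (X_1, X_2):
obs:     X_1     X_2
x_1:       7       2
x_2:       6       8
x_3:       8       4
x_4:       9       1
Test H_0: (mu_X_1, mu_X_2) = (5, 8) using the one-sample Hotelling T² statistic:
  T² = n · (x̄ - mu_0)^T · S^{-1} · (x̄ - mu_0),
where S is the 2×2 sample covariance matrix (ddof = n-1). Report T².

Step 1 — sample mean vector:
  mean(X_1) = (7 + 6 + 8 + 9) / 4 = 30/4 = 7.5
  mean(X_2) = (2 + 8 + 4 + 1) / 4 = 15/4 = 3.75
  x̄ = (7.5, 3.75),  deviation x̄ - mu_0 = (7.5, 3.75) - (5, 8) = (2.5, -4.25).

Step 2 — sample covariance matrix, S[i,j] = (1/(n-1)) · Σ_k (x_{k,i} - mean_i) · (x_{k,j} - mean_j), divisor n-1 = 3:
  S[X_1,X_1] = ((-0.5)·(-0.5) + (-1.5)·(-1.5) + (0.5)·(0.5) + (1.5)·(1.5)) / 3 = 5/3 = 1.6667
  S[X_1,X_2] = ((-0.5)·(-1.75) + (-1.5)·(4.25) + (0.5)·(0.25) + (1.5)·(-2.75)) / 3 = -9.5/3 = -3.1667
  S[X_2,X_2] = ((-1.75)·(-1.75) + (4.25)·(4.25) + (0.25)·(0.25) + (-2.75)·(-2.75)) / 3 = 28.75/3 = 9.5833
  S = [[1.6667, -3.1667],
 [-3.1667, 9.5833]].

Step 3 — invert S. det(S) = 1.6667·9.5833 - (-3.1667)² = 5.9444.
  S^{-1} = (1/det) · [[d, -b], [-b, a]] = [[1.6121, 0.5327],
 [0.5327, 0.2804]].

Step 4 — quadratic form (x̄ - mu_0)^T · S^{-1} · (x̄ - mu_0):
  S^{-1} · (x̄ - mu_0) = (1.7664, 0.1402),
  (x̄ - mu_0)^T · [...] = (2.5)·(1.7664) + (-4.25)·(0.1402) = 3.8201.

Step 5 — scale by n: T² = 4 · 3.8201 = 15.2804.

T² ≈ 15.2804


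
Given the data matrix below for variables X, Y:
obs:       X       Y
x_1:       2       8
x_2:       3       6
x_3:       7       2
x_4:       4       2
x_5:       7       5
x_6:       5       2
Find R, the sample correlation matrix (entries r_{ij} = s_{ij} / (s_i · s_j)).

Step 1 — column means:
  mean(X) = (2 + 3 + 7 + 4 + 7 + 5) / 6 = 28/6 = 4.6667
  mean(Y) = (8 + 6 + 2 + 2 + 5 + 2) / 6 = 25/6 = 4.1667

Step 2 — sample variances and covariances s[i,j] = (1/(n-1)) · Σ_k (x_{k,i} - mean_i) · (x_{k,j} - mean_j), with n-1 = 5:
  s[X,X] = ((-2.6667)·(-2.6667) + (-1.6667)·(-1.6667) + (2.3333)·(2.3333) + (-0.6667)·(-0.6667) + (2.3333)·(2.3333) + (0.3333)·(0.3333)) / 5 = 21.3333/5 = 4.2667
  s[X,Y] = ((-2.6667)·(3.8333) + (-1.6667)·(1.8333) + (2.3333)·(-2.1667) + (-0.6667)·(-2.1667) + (2.3333)·(0.8333) + (0.3333)·(-2.1667)) / 5 = -15.6667/5 = -3.1333
  s[Y,Y] = ((3.8333)·(3.8333) + (1.8333)·(1.8333) + (-2.1667)·(-2.1667) + (-2.1667)·(-2.1667) + (0.8333)·(0.8333) + (-2.1667)·(-2.1667)) / 5 = 32.8333/5 = 6.5667
  Sample standard deviations s_i = √(s[i,i]):
  s(X) = √(4.2667) = 2.0656
  s(Y) = √(6.5667) = 2.5626

Step 3 — r_{ij} = s_{ij} / (s_i · s_j):
  r[X,X] = 1 (diagonal).
  r[X,Y] = -3.1333 / (2.0656 · 2.5626) = -3.1333 / 5.2932 = -0.592
  r[Y,Y] = 1 (diagonal).

R is symmetric with unit diagonal. Assembling:

R = [[1, -0.592],
 [-0.592, 1]]


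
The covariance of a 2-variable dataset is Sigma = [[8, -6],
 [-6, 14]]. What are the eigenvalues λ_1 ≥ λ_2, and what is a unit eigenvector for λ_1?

Step 1 — characteristic polynomial of 2×2 Sigma:
  det(Sigma - λI) = λ² - trace · λ + det = 0.
  trace = 8 + 14 = 22, det = 8·14 - (-6)² = 76.
Step 2 — discriminant:
  Δ = trace² - 4·det = 484 - 304 = 180.
Step 3 — eigenvalues:
  λ = (trace ± √Δ)/2 = (22 ± 13.4164)/2,
  λ_1 = 17.7082,  λ_2 = 4.2918.

Step 4 — unit eigenvector for λ_1: solve (Sigma - λ_1 I)v = 0. First row:
  (8 - 17.7082)·v_x + (-6)·v_y = 0, i.e. (-9.7082)·v_x + (-6)·v_y = 0,
  so v ∝ (b, λ_1 - a) = (-6, 9.7082); multiply by -1 so the first entry is positive: u = (6, -9.7082).
  ||u|| = √((6)² + (-9.7082)²) = √(130.2492) ≈ 11.4127,
  v_1 = u/||u|| ≈ (0.5257, -0.8507) (||v_1|| = 1).

λ_1 = 17.7082,  λ_2 = 4.2918;  v_1 ≈ (0.5257, -0.8507)


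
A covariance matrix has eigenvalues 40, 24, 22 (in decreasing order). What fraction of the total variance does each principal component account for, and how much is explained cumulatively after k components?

Step 1 — total variance = trace(Sigma) = Σ λ_i = 40 + 24 + 22 = 86.

Step 2 — fraction explained by component i = λ_i / Σ λ:
  PC1: 40/86 = 0.4651
  PC2: 24/86 = 0.2791
  PC3: 22/86 = 0.2558

Step 3 — cumulative fraction after k components = (λ_1 + ... + λ_k) / Σ λ:
  k = 1: 40/86 = 0.4651
  k = 2: (40 + 24)/86 = 64/86 = 0.7442
  k = 3: (40 + 24 + 22)/86 = 86/86 = 1

Summary (fraction, with percent):

explained: PC1 0.4651 (46.51%), PC2 0.2791 (27.91%), PC3 0.2558 (25.58%);  cumulative: 0.4651, 0.7442, 1


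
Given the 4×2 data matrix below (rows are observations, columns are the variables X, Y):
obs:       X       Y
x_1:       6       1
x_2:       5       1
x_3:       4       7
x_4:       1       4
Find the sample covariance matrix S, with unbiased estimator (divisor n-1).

Step 1 — column means:
  mean(X) = (6 + 5 + 4 + 1) / 4 = 16/4 = 4
  mean(Y) = (1 + 1 + 7 + 4) / 4 = 13/4 = 3.25

Step 2 — sample covariance S[i,j] = (1/(n-1)) · Σ_k (x_{k,i} - mean_i) · (x_{k,j} - mean_j), with n-1 = 3.
  S[X,X] = ((2)·(2) + (1)·(1) + (0)·(0) + (-3)·(-3)) / 3 = 14/3 = 4.6667
  S[X,Y] = ((2)·(-2.25) + (1)·(-2.25) + (0)·(3.75) + (-3)·(0.75)) / 3 = -9/3 = -3
  S[Y,Y] = ((-2.25)·(-2.25) + (-2.25)·(-2.25) + (3.75)·(3.75) + (0.75)·(0.75)) / 3 = 24.75/3 = 8.25

S is symmetric (S[j,i] = S[i,j]). Assembling:

S = [[4.6667, -3],
 [-3, 8.25]]


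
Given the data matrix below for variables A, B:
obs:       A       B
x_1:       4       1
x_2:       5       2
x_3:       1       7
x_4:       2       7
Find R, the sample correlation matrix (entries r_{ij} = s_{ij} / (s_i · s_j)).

Step 1 — column means:
  mean(A) = (4 + 5 + 1 + 2) / 4 = 12/4 = 3
  mean(B) = (1 + 2 + 7 + 7) / 4 = 17/4 = 4.25

Step 2 — sample variances and covariances s[i,j] = (1/(n-1)) · Σ_k (x_{k,i} - mean_i) · (x_{k,j} - mean_j), with n-1 = 3:
  s[A,A] = ((1)·(1) + (2)·(2) + (-2)·(-2) + (-1)·(-1)) / 3 = 10/3 = 3.3333
  s[A,B] = ((1)·(-3.25) + (2)·(-2.25) + (-2)·(2.75) + (-1)·(2.75)) / 3 = -16/3 = -5.3333
  s[B,B] = ((-3.25)·(-3.25) + (-2.25)·(-2.25) + (2.75)·(2.75) + (2.75)·(2.75)) / 3 = 30.75/3 = 10.25
  Sample standard deviations s_i = √(s[i,i]):
  s(A) = √(3.3333) = 1.8257
  s(B) = √(10.25) = 3.2016

Step 3 — r_{ij} = s_{ij} / (s_i · s_j):
  r[A,A] = 1 (diagonal).
  r[A,B] = -5.3333 / (1.8257 · 3.2016) = -5.3333 / 5.8452 = -0.9124
  r[B,B] = 1 (diagonal).

R is symmetric with unit diagonal. Assembling:

R = [[1, -0.9124],
 [-0.9124, 1]]


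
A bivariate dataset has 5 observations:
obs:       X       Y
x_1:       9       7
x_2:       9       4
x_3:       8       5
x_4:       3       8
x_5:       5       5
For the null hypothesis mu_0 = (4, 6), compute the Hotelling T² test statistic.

Step 1 — sample mean vector:
  mean(X) = (9 + 9 + 8 + 3 + 5) / 5 = 34/5 = 6.8
  mean(Y) = (7 + 4 + 5 + 8 + 5) / 5 = 29/5 = 5.8
  x̄ = (6.8, 5.8),  deviation x̄ - mu_0 = (6.8, 5.8) - (4, 6) = (2.8, -0.2).

Step 2 — sample covariance matrix, S[i,j] = (1/(n-1)) · Σ_k (x_{k,i} - mean_i) · (x_{k,j} - mean_j), divisor n-1 = 4:
  S[X,X] = ((2.2)·(2.2) + (2.2)·(2.2) + (1.2)·(1.2) + (-3.8)·(-3.8) + (-1.8)·(-1.8)) / 4 = 28.8/4 = 7.2
  S[X,Y] = ((2.2)·(1.2) + (2.2)·(-1.8) + (1.2)·(-0.8) + (-3.8)·(2.2) + (-1.8)·(-0.8)) / 4 = -9.2/4 = -2.3
  S[Y,Y] = ((1.2)·(1.2) + (-1.8)·(-1.8) + (-0.8)·(-0.8) + (2.2)·(2.2) + (-0.8)·(-0.8)) / 4 = 10.8/4 = 2.7
  S = [[7.2, -2.3],
 [-2.3, 2.7]].

Step 3 — invert S. det(S) = 7.2·2.7 - (-2.3)² = 14.15.
  S^{-1} = (1/det) · [[d, -b], [-b, a]] = [[0.1908, 0.1625],
 [0.1625, 0.5088]].

Step 4 — quadratic form (x̄ - mu_0)^T · S^{-1} · (x̄ - mu_0):
  S^{-1} · (x̄ - mu_0) = (0.5018, 0.3534),
  (x̄ - mu_0)^T · [...] = (2.8)·(0.5018) + (-0.2)·(0.3534) = 1.3343.

Step 5 — scale by n: T² = 5 · 1.3343 = 6.6714.

T² ≈ 6.6714


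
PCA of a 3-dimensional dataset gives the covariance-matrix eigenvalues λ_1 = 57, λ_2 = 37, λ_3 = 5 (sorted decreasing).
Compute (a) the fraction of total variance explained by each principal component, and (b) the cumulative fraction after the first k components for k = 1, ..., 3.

Step 1 — total variance = trace(Sigma) = Σ λ_i = 57 + 37 + 5 = 99.

Step 2 — fraction explained by component i = λ_i / Σ λ:
  PC1: 57/99 = 0.5758
  PC2: 37/99 = 0.3737
  PC3: 5/99 = 0.0505

Step 3 — cumulative fraction after k components = (λ_1 + ... + λ_k) / Σ λ:
  k = 1: 57/99 = 0.5758
  k = 2: (57 + 37)/99 = 94/99 = 0.9495
  k = 3: (57 + 37 + 5)/99 = 99/99 = 1

Summary (fraction, with percent):

explained: PC1 0.5758 (57.58%), PC2 0.3737 (37.37%), PC3 0.0505 (5.05%);  cumulative: 0.5758, 0.9495, 1


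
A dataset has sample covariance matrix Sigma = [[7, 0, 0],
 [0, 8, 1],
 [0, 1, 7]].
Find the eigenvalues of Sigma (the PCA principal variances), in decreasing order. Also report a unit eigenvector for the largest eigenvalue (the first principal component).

Step 1 — characteristic polynomial p(λ) = det(λI - Sigma) = λ³ - tr·λ² + c_1·λ - det, where tr = trace, c_1 = sum of the principal 2×2 minors, det = det(Sigma):
  tr = 7 + 8 + 7 = 22,
  c_1 = (7·8 - (0)²) + (7·7 - (0)²) + (8·7 - (1)²) = 56 + 49 + 55 = 160,
  det = 7·(8·7 - (1)²) - (0)·((0)·7 - (1)·(0)) + (0)·((0)·(1) - 8·(0)) = 7·(55) - (0)·(0) + (0)·(0) = 385.
  So p(λ) = λ³ - 22λ² + 160λ - 385.
Step 2 — look for an integer root (rational root theorem: any rational root is an integer divisor of 385). Testing λ = 7:
  p(7) = 343 - 1078 + 1120 - 385 = 0  ✓
  Dividing out (λ - 7): p(λ) = (λ - 7)(λ² - 15λ + 55).
Step 3 — remaining eigenvalues from the quadratic λ² - 15λ + 55 = 0:
  Δ = 15² - 4·55 = 225 - 220 = 5,  λ = (15 ± √5)/2 = (15 ± 2.2361)/2 ≈ 8.618 or 6.382.
  Sorted: λ_1 = 8.618,  λ_2 = 7,  λ_3 = 6.382  (check: sum = 22 = tr ✓).

Step 4 — unit eigenvector for λ_1 ≈ 8.618: v spans the null space of (Sigma - λ_1 I), whose rows are
  r_1 = (-1.618, 0, 0),  r_2 = (0, -0.618, 1),  r_3 = (0, 1, -1.618).
  v is orthogonal to every row, so take v ∝ r_1 × r_2 = ((0)·(1) - (0)·(-0.618), (0)·(0) - (-1.618)·(1), (-1.618)·(-0.618) - (0)·(0)) ≈ (0, 1.618, 1).
  Let u = (0, 1.618, 1).
  ||u|| = √((0)² + (1.618)² + (1)²) = √(3.618) ≈ 1.9021,  v_1 = u/||u|| ≈ (0, 0.8507, 0.5257) (||v_1|| = 1).

λ_1 = 8.618,  λ_2 = 7,  λ_3 = 6.382;  v_1 ≈ (0, 0.8507, 0.5257)


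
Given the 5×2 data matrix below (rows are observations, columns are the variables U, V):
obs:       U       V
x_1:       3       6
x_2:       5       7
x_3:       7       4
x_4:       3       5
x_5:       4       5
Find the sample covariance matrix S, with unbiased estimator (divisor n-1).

Step 1 — column means:
  mean(U) = (3 + 5 + 7 + 3 + 4) / 5 = 22/5 = 4.4
  mean(V) = (6 + 7 + 4 + 5 + 5) / 5 = 27/5 = 5.4

Step 2 — sample covariance S[i,j] = (1/(n-1)) · Σ_k (x_{k,i} - mean_i) · (x_{k,j} - mean_j), with n-1 = 4.
  S[U,U] = ((-1.4)·(-1.4) + (0.6)·(0.6) + (2.6)·(2.6) + (-1.4)·(-1.4) + (-0.4)·(-0.4)) / 4 = 11.2/4 = 2.8
  S[U,V] = ((-1.4)·(0.6) + (0.6)·(1.6) + (2.6)·(-1.4) + (-1.4)·(-0.4) + (-0.4)·(-0.4)) / 4 = -2.8/4 = -0.7
  S[V,V] = ((0.6)·(0.6) + (1.6)·(1.6) + (-1.4)·(-1.4) + (-0.4)·(-0.4) + (-0.4)·(-0.4)) / 4 = 5.2/4 = 1.3

S is symmetric (S[j,i] = S[i,j]). Assembling:

S = [[2.8, -0.7],
 [-0.7, 1.3]]


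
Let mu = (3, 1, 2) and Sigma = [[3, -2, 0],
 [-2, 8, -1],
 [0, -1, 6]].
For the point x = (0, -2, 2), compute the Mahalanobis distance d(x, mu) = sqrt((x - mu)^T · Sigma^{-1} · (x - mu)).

Step 1 — centre the observation: (x - mu) = (-3, -3, 0).

Step 2 — invert Sigma (cofactor / det for 3×3, or solve directly):
  Sigma^{-1} = [[0.4017, 0.1026, 0.0171],
 [0.1026, 0.1538, 0.0256],
 [0.0171, 0.0256, 0.1709]].

Step 3 — form the quadratic (x - mu)^T · Sigma^{-1} · (x - mu):
  Sigma^{-1} · (x - mu) = (-1.5128, -0.7692, -0.1282).
  (x - mu)^T · [Sigma^{-1} · (x - mu)] = (-3)·(-1.5128) + (-3)·(-0.7692) + (0)·(-0.1282) = 6.8462.

Step 4 — take square root: d = √(6.8462) ≈ 2.6165.

d(x, mu) = √(6.8462) ≈ 2.6165


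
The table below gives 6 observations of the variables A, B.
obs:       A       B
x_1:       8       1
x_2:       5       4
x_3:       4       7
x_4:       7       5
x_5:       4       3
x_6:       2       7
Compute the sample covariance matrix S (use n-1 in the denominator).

Step 1 — column means:
  mean(A) = (8 + 5 + 4 + 7 + 4 + 2) / 6 = 30/6 = 5
  mean(B) = (1 + 4 + 7 + 5 + 3 + 7) / 6 = 27/6 = 4.5

Step 2 — sample covariance S[i,j] = (1/(n-1)) · Σ_k (x_{k,i} - mean_i) · (x_{k,j} - mean_j), with n-1 = 5.
  S[A,A] = ((3)·(3) + (0)·(0) + (-1)·(-1) + (2)·(2) + (-1)·(-1) + (-3)·(-3)) / 5 = 24/5 = 4.8
  S[A,B] = ((3)·(-3.5) + (0)·(-0.5) + (-1)·(2.5) + (2)·(0.5) + (-1)·(-1.5) + (-3)·(2.5)) / 5 = -18/5 = -3.6
  S[B,B] = ((-3.5)·(-3.5) + (-0.5)·(-0.5) + (2.5)·(2.5) + (0.5)·(0.5) + (-1.5)·(-1.5) + (2.5)·(2.5)) / 5 = 27.5/5 = 5.5

S is symmetric (S[j,i] = S[i,j]). Assembling:

S = [[4.8, -3.6],
 [-3.6, 5.5]]


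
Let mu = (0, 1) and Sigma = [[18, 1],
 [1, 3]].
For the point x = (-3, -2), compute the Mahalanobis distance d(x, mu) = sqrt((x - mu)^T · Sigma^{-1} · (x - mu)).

Step 1 — centre the observation: (x - mu) = (-3, -3).

Step 2 — invert Sigma. det(Sigma) = 18·3 - (1)² = 53.
  Sigma^{-1} = (1/det) · [[d, -b], [-b, a]] = [[0.0566, -0.0189],
 [-0.0189, 0.3396]].

Step 3 — form the quadratic (x - mu)^T · Sigma^{-1} · (x - mu):
  Sigma^{-1} · (x - mu) = (-0.1132, -0.9623).
  (x - mu)^T · [Sigma^{-1} · (x - mu)] = (-3)·(-0.1132) + (-3)·(-0.9623) = 3.2264.

Step 4 — take square root: d = √(3.2264) ≈ 1.7962.

d(x, mu) = √(3.2264) ≈ 1.7962


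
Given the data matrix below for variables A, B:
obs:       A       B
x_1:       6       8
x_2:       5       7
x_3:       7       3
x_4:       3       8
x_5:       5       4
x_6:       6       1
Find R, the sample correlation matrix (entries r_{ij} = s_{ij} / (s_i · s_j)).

Step 1 — column means:
  mean(A) = (6 + 5 + 7 + 3 + 5 + 6) / 6 = 32/6 = 5.3333
  mean(B) = (8 + 7 + 3 + 8 + 4 + 1) / 6 = 31/6 = 5.1667

Step 2 — sample variances and covariances s[i,j] = (1/(n-1)) · Σ_k (x_{k,i} - mean_i) · (x_{k,j} - mean_j), with n-1 = 5:
  s[A,A] = ((0.6667)·(0.6667) + (-0.3333)·(-0.3333) + (1.6667)·(1.6667) + (-2.3333)·(-2.3333) + (-0.3333)·(-0.3333) + (0.6667)·(0.6667)) / 5 = 9.3333/5 = 1.8667
  s[A,B] = ((0.6667)·(2.8333) + (-0.3333)·(1.8333) + (1.6667)·(-2.1667) + (-2.3333)·(2.8333) + (-0.3333)·(-1.1667) + (0.6667)·(-4.1667)) / 5 = -11.3333/5 = -2.2667
  s[B,B] = ((2.8333)·(2.8333) + (1.8333)·(1.8333) + (-2.1667)·(-2.1667) + (2.8333)·(2.8333) + (-1.1667)·(-1.1667) + (-4.1667)·(-4.1667)) / 5 = 42.8333/5 = 8.5667
  Sample standard deviations s_i = √(s[i,i]):
  s(A) = √(1.8667) = 1.3663
  s(B) = √(8.5667) = 2.9269

Step 3 — r_{ij} = s_{ij} / (s_i · s_j):
  r[A,A] = 1 (diagonal).
  r[A,B] = -2.2667 / (1.3663 · 2.9269) = -2.2667 / 3.9989 = -0.5668
  r[B,B] = 1 (diagonal).

R is symmetric with unit diagonal. Assembling:

R = [[1, -0.5668],
 [-0.5668, 1]]
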